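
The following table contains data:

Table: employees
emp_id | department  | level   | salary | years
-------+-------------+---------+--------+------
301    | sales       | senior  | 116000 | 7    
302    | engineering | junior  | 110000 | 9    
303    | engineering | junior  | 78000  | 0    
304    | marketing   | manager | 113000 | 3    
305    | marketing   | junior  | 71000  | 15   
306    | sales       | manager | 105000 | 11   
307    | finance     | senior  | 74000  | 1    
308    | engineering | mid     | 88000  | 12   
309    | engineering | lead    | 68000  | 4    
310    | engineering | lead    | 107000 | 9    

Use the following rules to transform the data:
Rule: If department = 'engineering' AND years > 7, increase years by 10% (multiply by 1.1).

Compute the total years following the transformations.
74.0

Step 1: Find records where department = 'engineering' AND years > 7
Step 2: 3 records match, summing to 30
Step 3: After multiplier: 30 × 1.1 = 33.0
Step 4: Unaffected records sum: 41
Step 5: Final sum = 33.0 + 41 = 74.0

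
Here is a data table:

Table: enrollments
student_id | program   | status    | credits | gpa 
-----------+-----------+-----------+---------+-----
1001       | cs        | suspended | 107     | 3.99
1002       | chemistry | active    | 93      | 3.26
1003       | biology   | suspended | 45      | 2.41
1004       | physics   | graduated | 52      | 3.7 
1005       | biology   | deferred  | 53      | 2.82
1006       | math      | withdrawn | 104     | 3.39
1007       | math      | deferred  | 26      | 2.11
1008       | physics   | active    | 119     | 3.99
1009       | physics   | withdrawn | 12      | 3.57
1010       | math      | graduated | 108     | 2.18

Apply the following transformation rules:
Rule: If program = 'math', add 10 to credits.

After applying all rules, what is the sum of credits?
749

Step 1: Count records where program = 'math': 3
Step 2: Total bonus added: 3 × 10 = 30
Step 3: Original sum of credits: 719
Step 4: Final sum = 719 + 30 = 749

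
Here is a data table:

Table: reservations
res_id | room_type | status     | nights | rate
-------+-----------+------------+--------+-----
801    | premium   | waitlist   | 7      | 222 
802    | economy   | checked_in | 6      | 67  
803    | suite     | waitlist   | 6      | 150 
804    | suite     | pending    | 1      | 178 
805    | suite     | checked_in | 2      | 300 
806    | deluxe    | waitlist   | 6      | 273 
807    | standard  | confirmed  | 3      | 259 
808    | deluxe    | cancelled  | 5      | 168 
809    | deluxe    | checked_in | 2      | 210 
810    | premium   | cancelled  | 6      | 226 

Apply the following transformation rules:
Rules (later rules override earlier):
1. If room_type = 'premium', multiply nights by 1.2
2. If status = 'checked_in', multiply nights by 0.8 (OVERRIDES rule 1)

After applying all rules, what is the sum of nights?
44.6

Step 1: Rule 2 takes priority for records with status = 'checked_in'
  - 3 records: 10 × 0.8 = 8.0
Step 2: Rule 1 applies to remaining records with room_type = 'premium'
  - 2 records: 13 × 1.2 = 15.6
Step 3: Other records unchanged: 21
Step 4: Final sum = 8.0 + 15.6 + 21 = 44.6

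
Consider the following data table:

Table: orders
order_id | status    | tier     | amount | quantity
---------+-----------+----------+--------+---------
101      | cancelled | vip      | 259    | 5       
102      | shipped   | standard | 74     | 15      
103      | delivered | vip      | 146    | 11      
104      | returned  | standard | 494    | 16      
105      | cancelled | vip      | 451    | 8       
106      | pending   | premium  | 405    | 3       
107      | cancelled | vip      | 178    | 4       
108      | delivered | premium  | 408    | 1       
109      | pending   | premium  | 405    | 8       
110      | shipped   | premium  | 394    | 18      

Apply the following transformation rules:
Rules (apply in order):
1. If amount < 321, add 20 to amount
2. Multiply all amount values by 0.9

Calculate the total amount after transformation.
2964.6

Step 1: Apply Rule 1 - Add 20 to records with amount < 321
  - 4 records affected: 657 + (4 × 20) = 737
  - Unaffected records: 2557
  - Sum after Rule 1: 3294
Step 2: Apply Rule 2 - Multiply all by 0.9
  - 3294 × 0.9 = 2964.6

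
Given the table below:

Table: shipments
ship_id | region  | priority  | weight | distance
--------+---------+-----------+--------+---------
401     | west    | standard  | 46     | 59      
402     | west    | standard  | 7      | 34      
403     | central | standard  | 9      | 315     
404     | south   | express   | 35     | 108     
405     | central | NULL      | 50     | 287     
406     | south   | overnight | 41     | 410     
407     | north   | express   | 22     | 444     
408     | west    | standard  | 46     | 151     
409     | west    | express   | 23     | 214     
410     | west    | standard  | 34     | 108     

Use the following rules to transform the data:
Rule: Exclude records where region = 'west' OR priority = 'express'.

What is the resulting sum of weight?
100

Step 1: Find records where region = 'west' OR priority = 'express'
Step 2: 7 records match, summing to 213
Step 3: Original sum: 313
Step 4: Remaining sum = 313 - 213 = 100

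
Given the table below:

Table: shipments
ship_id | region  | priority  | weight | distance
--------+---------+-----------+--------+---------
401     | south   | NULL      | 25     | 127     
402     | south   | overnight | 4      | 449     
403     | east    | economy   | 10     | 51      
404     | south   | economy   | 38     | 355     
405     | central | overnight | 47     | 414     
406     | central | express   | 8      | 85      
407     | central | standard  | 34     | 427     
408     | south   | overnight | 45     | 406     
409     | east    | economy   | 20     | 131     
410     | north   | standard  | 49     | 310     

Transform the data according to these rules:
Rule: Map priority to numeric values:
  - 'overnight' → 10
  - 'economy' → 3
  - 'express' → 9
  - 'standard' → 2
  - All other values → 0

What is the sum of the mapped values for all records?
52

Step 1: Apply mapping to each record
Step 2: Count by status:
  'overnight': 3 records × 10 = 30
  'economy': 3 records × 3 = 9
  'express': 1 records × 9 = 9
  'standard': 2 records × 2 = 4
Step 3: Sum all mapped values = 52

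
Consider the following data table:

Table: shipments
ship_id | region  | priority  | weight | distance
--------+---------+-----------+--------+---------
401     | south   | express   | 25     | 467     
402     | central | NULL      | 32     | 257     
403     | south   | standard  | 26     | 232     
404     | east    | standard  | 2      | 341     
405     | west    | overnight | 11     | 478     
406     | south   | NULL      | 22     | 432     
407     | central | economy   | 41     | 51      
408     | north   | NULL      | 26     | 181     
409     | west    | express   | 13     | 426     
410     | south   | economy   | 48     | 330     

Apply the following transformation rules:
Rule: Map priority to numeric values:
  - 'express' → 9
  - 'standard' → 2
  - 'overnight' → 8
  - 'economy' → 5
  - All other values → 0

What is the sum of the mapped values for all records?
40

Step 1: Apply mapping to each record
Step 2: Count by status:
  'express': 2 records × 9 = 18
  'standard': 2 records × 2 = 4
  'overnight': 1 records × 8 = 8
  'economy': 2 records × 5 = 10
Step 3: Sum all mapped values = 40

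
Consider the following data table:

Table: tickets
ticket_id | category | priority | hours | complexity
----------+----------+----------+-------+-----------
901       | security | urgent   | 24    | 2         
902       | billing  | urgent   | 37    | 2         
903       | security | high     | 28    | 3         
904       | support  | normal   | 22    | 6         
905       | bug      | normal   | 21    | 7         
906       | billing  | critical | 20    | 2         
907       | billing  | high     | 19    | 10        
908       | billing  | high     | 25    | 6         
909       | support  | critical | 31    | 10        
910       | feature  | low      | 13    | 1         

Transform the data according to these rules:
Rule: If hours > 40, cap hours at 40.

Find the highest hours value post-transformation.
37

Step 1: Original maximum hours = 37
Step 2: Check cap of 40 against maximum
Step 3: No records exceed the cap (max 37 <= cap 40), so no capping applies
Step 4: Maximum after transformation = 37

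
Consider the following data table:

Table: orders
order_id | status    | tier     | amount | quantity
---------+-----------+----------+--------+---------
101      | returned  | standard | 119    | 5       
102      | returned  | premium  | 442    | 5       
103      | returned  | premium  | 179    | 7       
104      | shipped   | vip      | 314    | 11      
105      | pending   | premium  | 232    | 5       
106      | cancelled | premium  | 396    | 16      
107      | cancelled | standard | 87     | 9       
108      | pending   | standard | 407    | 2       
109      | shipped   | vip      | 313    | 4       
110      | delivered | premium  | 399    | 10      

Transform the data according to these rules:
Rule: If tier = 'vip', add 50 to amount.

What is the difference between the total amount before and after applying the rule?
100

Step 1: Original sum of amount = 2888
Step 2: 2 records have tier = 'vip'
Step 3: Each affected record changes by 50
Step 4: Total change = 2 × 50 = 100
Step 5: New sum = 2888 + 100 = 2988
Step 6: Difference = |2988 - 2888| = 100
        (Sum increased by 100)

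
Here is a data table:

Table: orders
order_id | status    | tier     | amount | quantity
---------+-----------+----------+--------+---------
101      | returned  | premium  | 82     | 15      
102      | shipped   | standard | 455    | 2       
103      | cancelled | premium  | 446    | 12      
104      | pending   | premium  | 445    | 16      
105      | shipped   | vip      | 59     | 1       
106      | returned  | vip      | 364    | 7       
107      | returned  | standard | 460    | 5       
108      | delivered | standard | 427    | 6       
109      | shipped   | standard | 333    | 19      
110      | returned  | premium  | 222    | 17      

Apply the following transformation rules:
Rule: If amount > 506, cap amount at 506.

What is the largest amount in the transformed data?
460

Step 1: Original maximum amount = 460
Step 2: Check cap of 506 against maximum
Step 3: No records exceed the cap (max 460 <= cap 506), so no capping applies
Step 4: Maximum after transformation = 460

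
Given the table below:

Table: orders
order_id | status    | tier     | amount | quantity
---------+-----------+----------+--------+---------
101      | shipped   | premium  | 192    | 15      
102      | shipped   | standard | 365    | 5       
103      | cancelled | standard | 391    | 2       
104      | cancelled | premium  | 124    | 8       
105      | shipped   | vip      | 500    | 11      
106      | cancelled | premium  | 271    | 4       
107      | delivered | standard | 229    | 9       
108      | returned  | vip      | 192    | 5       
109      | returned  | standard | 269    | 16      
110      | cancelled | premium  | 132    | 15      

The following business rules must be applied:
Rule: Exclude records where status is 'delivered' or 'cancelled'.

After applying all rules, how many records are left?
5

Step 1: Count records to exclude
  - 1 (delivered) + 4 (cancelled) = 5 records
Step 2: Total records: 10
Step 3: Remaining = 10 - 5 = 5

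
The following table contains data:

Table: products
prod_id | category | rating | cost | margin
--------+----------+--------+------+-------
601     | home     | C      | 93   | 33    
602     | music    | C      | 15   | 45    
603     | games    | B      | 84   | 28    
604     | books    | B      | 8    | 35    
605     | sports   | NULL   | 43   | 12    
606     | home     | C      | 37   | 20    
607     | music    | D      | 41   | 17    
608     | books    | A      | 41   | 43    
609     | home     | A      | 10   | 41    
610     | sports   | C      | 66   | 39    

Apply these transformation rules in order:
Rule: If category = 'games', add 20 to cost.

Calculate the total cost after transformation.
458

Step 1: Count records where category = 'games': 1
Step 2: Total bonus added: 1 × 20 = 20
Step 3: Original sum of cost: 438
Step 4: Final sum = 438 + 20 = 458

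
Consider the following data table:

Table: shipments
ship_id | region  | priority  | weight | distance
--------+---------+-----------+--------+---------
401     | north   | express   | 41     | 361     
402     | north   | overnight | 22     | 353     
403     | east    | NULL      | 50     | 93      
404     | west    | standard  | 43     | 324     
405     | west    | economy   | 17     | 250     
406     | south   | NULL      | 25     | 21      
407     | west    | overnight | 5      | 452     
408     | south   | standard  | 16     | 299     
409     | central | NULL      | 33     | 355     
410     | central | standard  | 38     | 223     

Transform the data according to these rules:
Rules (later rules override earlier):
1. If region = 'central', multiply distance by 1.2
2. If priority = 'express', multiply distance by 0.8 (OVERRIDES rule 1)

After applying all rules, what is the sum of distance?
2774.4

Step 1: Rule 2 takes priority for records with priority = 'express'
  - 1 records: 361 × 0.8 = 288.8
Step 2: Rule 1 applies to remaining records with region = 'central'
  - 2 records: 578 × 1.2 = 693.6
Step 3: Other records unchanged: 1792
Step 4: Final sum = 288.8 + 693.6 + 1792 = 2774.4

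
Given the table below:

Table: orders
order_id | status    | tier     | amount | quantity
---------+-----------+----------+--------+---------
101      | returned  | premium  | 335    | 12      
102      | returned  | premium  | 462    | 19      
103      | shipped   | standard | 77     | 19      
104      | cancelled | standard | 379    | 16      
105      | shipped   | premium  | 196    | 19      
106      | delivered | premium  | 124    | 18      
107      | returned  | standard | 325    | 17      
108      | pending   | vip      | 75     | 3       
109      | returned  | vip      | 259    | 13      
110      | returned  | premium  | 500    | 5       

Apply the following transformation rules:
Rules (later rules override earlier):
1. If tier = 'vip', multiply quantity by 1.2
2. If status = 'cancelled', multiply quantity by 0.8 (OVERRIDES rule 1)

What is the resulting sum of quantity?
141.0

Step 1: Rule 2 takes priority for records with status = 'cancelled'
  - 1 records: 16 × 0.8 = 12.8
Step 2: Rule 1 applies to remaining records with tier = 'vip'
  - 2 records: 16 × 1.2 = 19.2
Step 3: Other records unchanged: 109
Step 4: Final sum = 12.8 + 19.2 + 109 = 141.0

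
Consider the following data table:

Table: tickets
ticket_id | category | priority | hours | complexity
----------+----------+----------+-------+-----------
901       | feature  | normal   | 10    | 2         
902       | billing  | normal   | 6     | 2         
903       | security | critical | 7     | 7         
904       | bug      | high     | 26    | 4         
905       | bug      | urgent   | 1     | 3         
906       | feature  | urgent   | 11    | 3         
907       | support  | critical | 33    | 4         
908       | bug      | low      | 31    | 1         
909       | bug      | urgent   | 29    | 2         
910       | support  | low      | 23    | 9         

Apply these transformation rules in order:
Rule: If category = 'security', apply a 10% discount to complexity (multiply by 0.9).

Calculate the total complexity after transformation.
36.3

Step 1: Records with category = 'security' have total complexity = 7
Step 2: Apply multiplier: 7 × 0.9 = 6.3
Step 3: Other records total: 30
Step 4: Final sum = 6.3 + 30 = 36.3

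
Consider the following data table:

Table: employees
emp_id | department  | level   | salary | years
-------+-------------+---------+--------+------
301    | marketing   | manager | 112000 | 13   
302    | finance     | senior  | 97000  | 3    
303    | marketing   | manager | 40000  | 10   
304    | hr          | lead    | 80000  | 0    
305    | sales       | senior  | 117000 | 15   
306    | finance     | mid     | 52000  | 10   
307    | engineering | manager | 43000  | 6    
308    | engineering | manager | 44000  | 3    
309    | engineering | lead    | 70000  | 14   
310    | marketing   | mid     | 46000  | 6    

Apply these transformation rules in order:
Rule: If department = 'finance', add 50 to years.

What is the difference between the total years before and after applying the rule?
100

Step 1: Original sum of years = 80
Step 2: 2 records have department = 'finance'
Step 3: Each affected record changes by 50
Step 4: Total change = 2 × 50 = 100
Step 5: New sum = 80 + 100 = 180
Step 6: Difference = |180 - 80| = 100
        (Sum increased by 100)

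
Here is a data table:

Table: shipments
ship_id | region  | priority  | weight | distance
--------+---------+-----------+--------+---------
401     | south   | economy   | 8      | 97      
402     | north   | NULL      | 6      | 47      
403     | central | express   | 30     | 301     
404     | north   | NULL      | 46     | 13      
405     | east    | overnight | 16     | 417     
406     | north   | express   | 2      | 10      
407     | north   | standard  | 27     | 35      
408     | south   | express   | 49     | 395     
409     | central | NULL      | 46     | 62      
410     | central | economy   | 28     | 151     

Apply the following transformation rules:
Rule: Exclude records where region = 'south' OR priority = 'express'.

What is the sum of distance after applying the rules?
725

Step 1: Find records where region = 'south' OR priority = 'express'
Step 2: 4 records match, summing to 803
Step 3: Original sum: 1528
Step 4: Remaining sum = 1528 - 803 = 725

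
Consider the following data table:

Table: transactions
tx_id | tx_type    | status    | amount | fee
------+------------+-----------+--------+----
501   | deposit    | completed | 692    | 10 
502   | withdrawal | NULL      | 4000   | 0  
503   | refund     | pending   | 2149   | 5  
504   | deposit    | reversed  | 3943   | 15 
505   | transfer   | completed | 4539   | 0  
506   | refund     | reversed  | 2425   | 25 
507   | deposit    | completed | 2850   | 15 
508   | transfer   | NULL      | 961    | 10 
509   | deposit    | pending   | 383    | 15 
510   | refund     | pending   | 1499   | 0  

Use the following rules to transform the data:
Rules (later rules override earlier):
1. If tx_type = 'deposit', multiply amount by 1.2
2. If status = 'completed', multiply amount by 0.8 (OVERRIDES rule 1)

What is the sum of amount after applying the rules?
22690.0

Step 1: Rule 2 takes priority for records with status = 'completed'
  - 3 records: 8081 × 0.8 = 6464.8
Step 2: Rule 1 applies to remaining records with tx_type = 'deposit'
  - 2 records: 4326 × 1.2 = 5191.2
Step 3: Other records unchanged: 11034
Step 4: Final sum = 6464.8 + 5191.2 + 11034 = 22690.0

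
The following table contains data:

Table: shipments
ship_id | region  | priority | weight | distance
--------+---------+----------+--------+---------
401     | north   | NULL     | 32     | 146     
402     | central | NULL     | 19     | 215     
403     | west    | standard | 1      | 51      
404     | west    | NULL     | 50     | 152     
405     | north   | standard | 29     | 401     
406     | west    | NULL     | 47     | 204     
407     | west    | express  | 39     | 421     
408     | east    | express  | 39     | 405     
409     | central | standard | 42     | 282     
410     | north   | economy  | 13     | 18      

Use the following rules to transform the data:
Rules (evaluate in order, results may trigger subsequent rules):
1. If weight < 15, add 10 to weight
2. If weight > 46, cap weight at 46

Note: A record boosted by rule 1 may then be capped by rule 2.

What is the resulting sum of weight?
326

Step 1: Apply rule 1 to records with weight < 15
  - 2 records get bonus of 10
  - Of these, 0 records then exceed 46 and get capped
Step 2: Apply rule 2 to records with weight > 46
  - 2 records (original) are capped
Step 3: Calculate final sum = 326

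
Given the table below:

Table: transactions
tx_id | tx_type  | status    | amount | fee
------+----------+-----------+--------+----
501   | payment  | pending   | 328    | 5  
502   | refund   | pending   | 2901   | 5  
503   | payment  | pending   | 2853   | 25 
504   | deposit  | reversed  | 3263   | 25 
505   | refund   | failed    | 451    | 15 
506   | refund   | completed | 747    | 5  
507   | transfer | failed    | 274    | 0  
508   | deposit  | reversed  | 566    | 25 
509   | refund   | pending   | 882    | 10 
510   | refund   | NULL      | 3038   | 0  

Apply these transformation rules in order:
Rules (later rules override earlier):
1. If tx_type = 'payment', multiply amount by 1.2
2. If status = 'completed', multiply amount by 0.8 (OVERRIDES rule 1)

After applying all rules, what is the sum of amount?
15789.8

Step 1: Rule 2 takes priority for records with status = 'completed'
  - 1 records: 747 × 0.8 = 597.6
Step 2: Rule 1 applies to remaining records with tx_type = 'payment'
  - 2 records: 3181 × 1.2 = 3817.2
Step 3: Other records unchanged: 11375
Step 4: Final sum = 597.6 + 3817.2 + 11375 = 15789.8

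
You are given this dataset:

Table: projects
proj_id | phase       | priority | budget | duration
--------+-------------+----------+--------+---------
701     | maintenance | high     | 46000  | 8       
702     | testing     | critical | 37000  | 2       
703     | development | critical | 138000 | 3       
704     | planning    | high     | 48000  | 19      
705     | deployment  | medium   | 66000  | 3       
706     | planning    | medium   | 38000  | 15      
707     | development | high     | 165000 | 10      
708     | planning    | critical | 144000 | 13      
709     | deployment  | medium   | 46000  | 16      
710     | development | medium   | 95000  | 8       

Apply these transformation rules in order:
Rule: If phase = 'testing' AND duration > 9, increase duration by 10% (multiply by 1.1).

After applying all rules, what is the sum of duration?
97

Step 1: Find records where phase = 'testing' AND duration > 9
Step 2: 0 records match, summing to 0
Step 3: After multiplier: 0 × 1.1 = 0.0
Step 4: Unaffected records sum: 97
Step 5: Final sum = 0.0 + 97 = 97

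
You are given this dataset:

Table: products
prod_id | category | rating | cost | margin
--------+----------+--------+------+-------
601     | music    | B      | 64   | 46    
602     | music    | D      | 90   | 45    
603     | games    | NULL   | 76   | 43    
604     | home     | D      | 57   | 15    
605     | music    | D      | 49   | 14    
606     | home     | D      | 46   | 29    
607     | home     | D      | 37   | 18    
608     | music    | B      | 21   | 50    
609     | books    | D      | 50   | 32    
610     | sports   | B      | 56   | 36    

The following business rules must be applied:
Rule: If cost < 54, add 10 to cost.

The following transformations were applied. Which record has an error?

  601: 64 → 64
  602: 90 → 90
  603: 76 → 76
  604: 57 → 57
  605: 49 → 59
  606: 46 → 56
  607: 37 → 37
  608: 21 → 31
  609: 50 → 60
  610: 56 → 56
Record 607 has an error. The correct transformed value should be 47, not 37.

Step 1: Check each record against the rule
Step 2: Record 607 has cost = 37
Step 3: Since 37 < 54, the bonus should have been applied
Step 4: Correct value = 47, but claimed value = 37
Conclusion: Record 607 has the error.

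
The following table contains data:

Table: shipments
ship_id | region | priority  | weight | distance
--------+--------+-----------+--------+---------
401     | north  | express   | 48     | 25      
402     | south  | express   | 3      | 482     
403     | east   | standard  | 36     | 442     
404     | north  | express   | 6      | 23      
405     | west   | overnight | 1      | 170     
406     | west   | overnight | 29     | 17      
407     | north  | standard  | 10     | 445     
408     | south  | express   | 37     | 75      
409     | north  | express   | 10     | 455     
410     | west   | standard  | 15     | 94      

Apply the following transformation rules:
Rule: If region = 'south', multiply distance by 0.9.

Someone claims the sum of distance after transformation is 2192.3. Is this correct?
No, the correct result is 2172.3.

Step 1: Calculate the correct sum after transformation
Step 2: Apply multiplier 0.9 to records where region = 'south'
Step 3: Correct result = 2172.3
Step 4: Claimed result = 2192.3
Step 5: 2172.3 ≠ 2192.3
Conclusion: The claimed result is incorrect. The correct answer is 2172.3.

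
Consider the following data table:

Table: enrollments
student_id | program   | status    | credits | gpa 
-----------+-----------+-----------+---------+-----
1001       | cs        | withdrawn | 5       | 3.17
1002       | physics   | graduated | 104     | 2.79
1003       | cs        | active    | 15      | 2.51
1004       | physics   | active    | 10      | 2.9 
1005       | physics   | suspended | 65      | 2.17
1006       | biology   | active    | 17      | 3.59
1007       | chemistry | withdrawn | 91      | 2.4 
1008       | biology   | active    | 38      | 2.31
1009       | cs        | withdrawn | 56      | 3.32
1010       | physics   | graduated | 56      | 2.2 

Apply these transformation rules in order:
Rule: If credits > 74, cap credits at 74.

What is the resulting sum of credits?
410

Step 1: 2 records have credits > 74
Step 2: These records originally summed to 195
Step 3: After capping: 2 × 74 = 148
Step 4: Unaffected records sum: 262
Step 5: Final sum = 148 + 262 = 410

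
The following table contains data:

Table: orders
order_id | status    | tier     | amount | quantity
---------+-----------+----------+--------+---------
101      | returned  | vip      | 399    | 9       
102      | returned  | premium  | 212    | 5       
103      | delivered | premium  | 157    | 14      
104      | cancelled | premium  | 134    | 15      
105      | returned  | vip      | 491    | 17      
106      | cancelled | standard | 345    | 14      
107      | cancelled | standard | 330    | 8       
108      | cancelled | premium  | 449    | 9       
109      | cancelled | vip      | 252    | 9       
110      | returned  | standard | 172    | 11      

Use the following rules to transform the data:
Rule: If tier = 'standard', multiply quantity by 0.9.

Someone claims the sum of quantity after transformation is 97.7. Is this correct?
No, the correct result is 107.7.

Step 1: Calculate the correct sum after transformation
Step 2: Apply multiplier 0.9 to records where tier = 'standard'
Step 3: Correct result = 107.7
Step 4: Claimed result = 97.7
Step 5: 107.7 ≠ 97.7
Conclusion: The claimed result is incorrect. The correct answer is 107.7.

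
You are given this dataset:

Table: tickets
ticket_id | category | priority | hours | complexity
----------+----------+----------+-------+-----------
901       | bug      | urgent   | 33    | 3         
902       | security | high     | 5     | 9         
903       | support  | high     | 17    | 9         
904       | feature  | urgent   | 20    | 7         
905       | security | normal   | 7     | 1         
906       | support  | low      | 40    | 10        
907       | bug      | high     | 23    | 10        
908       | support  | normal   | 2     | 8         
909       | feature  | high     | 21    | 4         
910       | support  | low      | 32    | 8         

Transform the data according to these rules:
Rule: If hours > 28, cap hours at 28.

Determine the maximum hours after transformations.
28

Step 1: Original maximum hours = 40
Step 2: Apply cap at 28
Step 3: 3 records had hours > 28 and were capped
Step 4: Maximum after transformation = 28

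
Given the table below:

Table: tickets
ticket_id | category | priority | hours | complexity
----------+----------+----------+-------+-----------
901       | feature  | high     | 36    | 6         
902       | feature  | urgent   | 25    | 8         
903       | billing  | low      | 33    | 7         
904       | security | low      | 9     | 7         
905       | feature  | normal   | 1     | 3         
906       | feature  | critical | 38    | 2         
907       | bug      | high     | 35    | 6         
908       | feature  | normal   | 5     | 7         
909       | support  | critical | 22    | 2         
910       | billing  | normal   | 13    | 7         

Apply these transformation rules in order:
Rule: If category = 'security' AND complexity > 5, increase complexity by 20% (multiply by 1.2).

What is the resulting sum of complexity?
56.4

Step 1: Find records where category = 'security' AND complexity > 5
Step 2: 1 records match, summing to 7
Step 3: After multiplier: 7 × 1.2 = 8.4
Step 4: Unaffected records sum: 48
Step 5: Final sum = 8.4 + 48 = 56.4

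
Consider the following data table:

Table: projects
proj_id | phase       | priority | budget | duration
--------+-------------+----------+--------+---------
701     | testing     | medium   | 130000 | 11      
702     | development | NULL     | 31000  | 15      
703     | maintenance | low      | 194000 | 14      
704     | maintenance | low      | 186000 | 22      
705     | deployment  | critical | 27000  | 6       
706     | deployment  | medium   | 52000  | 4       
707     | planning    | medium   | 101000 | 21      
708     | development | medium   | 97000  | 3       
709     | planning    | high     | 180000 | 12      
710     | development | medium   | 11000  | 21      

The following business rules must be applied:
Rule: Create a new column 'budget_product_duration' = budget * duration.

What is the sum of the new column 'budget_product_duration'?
13876000

Step 1: For each record, compute budget * duration
Example calculations:
  130000 * 11 = 1430000
  31000 * 15 = 465000
  194000 * 14 = 2716000
  ...
Step 2: Sum all derived values
Step 3: Total = 13876000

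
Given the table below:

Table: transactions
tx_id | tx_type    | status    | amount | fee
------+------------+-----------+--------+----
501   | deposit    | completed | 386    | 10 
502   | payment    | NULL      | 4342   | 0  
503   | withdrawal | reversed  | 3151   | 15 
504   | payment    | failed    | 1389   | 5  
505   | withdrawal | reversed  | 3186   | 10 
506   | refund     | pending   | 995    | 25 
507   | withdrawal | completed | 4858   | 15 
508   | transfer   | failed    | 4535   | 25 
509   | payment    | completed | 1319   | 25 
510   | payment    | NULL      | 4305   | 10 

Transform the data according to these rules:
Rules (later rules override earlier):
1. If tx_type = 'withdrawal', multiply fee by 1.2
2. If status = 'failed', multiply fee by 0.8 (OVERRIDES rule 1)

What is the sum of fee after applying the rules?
142.0

Step 1: Rule 2 takes priority for records with status = 'failed'
  - 2 records: 30 × 0.8 = 24.0
Step 2: Rule 1 applies to remaining records with tx_type = 'withdrawal'
  - 3 records: 40 × 1.2 = 48.0
Step 3: Other records unchanged: 70
Step 4: Final sum = 24.0 + 48.0 + 70 = 142.0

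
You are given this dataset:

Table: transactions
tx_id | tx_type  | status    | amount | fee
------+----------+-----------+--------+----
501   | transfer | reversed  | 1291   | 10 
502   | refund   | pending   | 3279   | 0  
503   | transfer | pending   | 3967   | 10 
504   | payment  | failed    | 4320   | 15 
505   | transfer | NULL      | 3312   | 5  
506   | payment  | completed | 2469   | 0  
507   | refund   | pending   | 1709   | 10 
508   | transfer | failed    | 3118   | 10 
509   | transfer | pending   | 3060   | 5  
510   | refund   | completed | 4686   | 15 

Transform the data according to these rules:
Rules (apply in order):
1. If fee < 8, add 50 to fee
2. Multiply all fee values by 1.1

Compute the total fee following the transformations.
308.0

Step 1: Apply Rule 1 - Add 50 to records with fee < 8
  - 4 records affected: 10 + (4 × 50) = 210
  - Unaffected records: 70
  - Sum after Rule 1: 280
Step 2: Apply Rule 2 - Multiply all by 1.1
  - 280 × 1.1 = 308.0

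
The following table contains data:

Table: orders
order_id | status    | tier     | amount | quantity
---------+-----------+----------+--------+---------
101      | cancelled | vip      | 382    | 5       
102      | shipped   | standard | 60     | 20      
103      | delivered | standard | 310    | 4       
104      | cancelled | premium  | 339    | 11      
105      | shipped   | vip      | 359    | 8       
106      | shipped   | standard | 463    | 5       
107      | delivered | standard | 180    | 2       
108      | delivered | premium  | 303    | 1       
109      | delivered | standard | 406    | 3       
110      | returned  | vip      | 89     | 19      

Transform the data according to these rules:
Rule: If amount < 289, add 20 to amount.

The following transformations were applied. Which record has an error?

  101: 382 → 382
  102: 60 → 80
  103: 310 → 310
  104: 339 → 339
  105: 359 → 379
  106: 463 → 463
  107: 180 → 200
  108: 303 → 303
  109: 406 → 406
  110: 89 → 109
Record 105 has an error. The correct transformed value should be 359, not 379.

Step 1: Check each record against the rule
Step 2: Record 105 has amount = 359
Step 3: Since 359 >= 289, the bonus should not have been applied
Step 4: Correct value = 359, but claimed value = 379
Conclusion: Record 105 has the error.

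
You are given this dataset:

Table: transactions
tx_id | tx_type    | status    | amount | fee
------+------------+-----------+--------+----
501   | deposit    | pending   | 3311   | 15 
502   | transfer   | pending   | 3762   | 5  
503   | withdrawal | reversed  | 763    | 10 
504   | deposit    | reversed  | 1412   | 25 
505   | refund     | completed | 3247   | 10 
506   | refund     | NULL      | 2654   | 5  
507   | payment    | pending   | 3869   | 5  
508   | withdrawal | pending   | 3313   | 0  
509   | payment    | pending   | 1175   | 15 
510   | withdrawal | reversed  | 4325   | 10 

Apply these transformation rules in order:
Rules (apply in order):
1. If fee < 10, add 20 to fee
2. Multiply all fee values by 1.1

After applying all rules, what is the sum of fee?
198.0

Step 1: Apply Rule 1 - Add 20 to records with fee < 10
  - 4 records affected: 15 + (4 × 20) = 95
  - Unaffected records: 85
  - Sum after Rule 1: 180
Step 2: Apply Rule 2 - Multiply all by 1.1
  - 180 × 1.1 = 198.0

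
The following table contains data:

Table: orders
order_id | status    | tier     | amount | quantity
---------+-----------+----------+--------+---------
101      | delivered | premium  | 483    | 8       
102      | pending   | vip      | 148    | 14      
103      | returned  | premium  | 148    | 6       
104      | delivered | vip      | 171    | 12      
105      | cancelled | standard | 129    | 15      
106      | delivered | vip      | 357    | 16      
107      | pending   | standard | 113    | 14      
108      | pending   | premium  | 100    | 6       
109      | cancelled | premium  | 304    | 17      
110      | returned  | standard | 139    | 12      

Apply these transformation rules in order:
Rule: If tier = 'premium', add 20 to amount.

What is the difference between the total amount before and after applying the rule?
80

Step 1: Original sum of amount = 2092
Step 2: 4 records have tier = 'premium'
Step 3: Each affected record changes by 20
Step 4: Total change = 4 × 20 = 80
Step 5: New sum = 2092 + 80 = 2172
Step 6: Difference = |2172 - 2092| = 80
        (Sum increased by 80)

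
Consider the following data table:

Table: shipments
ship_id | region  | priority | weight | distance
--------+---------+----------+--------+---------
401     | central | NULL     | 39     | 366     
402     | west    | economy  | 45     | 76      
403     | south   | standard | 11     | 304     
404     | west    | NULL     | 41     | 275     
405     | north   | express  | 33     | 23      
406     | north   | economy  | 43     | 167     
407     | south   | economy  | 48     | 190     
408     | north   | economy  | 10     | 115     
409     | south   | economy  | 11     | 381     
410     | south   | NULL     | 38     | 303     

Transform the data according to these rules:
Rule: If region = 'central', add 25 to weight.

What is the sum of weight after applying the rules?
344

Step 1: Count records where region = 'central': 1
Step 2: Total bonus added: 1 × 25 = 25
Step 3: Original sum of weight: 319
Step 4: Final sum = 319 + 25 = 344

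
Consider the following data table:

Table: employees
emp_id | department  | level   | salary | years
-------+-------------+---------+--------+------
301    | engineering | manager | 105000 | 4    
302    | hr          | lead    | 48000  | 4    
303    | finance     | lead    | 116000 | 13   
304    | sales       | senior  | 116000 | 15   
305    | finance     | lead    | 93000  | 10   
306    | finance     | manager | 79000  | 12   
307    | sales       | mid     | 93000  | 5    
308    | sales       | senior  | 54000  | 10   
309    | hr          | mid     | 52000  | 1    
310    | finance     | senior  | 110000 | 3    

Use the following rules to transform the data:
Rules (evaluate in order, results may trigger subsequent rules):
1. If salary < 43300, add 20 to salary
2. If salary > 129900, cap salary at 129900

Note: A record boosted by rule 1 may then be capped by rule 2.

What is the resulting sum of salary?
866000

Step 1: Apply rule 1 to records with salary < 43300
  - 0 records get bonus of 20
  - Of these, 0 records then exceed 129900 and get capped
Step 2: Apply rule 2 to records with salary > 129900
  - 0 records (original) are capped
Step 3: Calculate final sum = 866000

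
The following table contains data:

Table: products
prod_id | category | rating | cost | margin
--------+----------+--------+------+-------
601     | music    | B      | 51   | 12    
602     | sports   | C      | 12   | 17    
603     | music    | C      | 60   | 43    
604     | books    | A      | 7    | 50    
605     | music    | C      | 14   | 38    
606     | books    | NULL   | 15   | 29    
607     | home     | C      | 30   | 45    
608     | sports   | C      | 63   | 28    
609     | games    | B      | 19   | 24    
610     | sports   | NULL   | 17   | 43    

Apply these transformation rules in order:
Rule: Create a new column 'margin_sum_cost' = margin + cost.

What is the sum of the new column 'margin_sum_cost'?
617

Step 1: For each record, compute margin + cost
Example calculations:
  12 + 51 = 63
  17 + 12 = 29
  43 + 60 = 103
  ...
Step 2: Sum all derived values
Step 3: Total = 617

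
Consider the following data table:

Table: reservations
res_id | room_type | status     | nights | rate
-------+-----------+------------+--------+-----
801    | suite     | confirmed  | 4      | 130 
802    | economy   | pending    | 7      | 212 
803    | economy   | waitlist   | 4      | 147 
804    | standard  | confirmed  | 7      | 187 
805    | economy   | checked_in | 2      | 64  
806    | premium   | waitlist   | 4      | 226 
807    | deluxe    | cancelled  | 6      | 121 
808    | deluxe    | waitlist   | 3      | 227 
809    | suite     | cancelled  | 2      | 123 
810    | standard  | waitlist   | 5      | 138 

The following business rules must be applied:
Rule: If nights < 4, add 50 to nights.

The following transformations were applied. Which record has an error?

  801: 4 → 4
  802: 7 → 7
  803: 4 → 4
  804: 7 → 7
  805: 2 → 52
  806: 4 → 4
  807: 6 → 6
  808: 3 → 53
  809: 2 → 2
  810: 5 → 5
Record 809 has an error. The correct transformed value should be 52, not 2.

Step 1: Check each record against the rule
Step 2: Record 809 has nights = 2
Step 3: Since 2 < 4, the bonus should have been applied
Step 4: Correct value = 52, but claimed value = 2
Conclusion: Record 809 has the error.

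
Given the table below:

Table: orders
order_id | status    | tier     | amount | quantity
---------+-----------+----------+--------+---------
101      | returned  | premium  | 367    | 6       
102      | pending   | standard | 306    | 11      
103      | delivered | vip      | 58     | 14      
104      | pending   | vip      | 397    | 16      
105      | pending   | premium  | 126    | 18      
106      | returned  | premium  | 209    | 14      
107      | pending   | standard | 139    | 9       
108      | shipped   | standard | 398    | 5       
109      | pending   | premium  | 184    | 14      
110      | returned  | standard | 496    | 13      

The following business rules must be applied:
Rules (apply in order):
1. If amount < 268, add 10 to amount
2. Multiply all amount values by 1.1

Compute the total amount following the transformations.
3003.0

Step 1: Apply Rule 1 - Add 10 to records with amount < 268
  - 5 records affected: 716 + (5 × 10) = 766
  - Unaffected records: 1964
  - Sum after Rule 1: 2730
Step 2: Apply Rule 2 - Multiply all by 1.1
  - 2730 × 1.1 = 3003.0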